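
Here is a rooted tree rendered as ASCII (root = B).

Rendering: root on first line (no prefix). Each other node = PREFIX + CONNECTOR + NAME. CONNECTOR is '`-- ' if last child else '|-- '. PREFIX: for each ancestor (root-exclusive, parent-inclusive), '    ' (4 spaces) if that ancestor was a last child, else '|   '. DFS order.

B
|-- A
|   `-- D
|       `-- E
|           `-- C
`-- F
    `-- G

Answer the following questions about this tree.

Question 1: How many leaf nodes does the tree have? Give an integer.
Answer: 2

Derivation:
Leaves (nodes with no children): C, G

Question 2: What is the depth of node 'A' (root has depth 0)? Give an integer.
Path from root to A: B -> A
Depth = number of edges = 1

Answer: 1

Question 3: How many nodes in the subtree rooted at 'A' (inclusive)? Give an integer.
Subtree rooted at A contains: A, C, D, E
Count = 4

Answer: 4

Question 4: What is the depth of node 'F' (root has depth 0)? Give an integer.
Answer: 1

Derivation:
Path from root to F: B -> F
Depth = number of edges = 1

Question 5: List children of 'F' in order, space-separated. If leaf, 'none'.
Node F's children (from adjacency): G

Answer: G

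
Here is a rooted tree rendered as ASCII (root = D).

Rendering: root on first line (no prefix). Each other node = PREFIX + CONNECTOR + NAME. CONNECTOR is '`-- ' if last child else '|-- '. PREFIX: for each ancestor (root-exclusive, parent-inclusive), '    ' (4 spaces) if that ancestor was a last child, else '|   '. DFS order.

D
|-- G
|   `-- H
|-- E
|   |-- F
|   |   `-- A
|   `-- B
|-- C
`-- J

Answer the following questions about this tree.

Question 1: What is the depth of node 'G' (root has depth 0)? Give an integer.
Path from root to G: D -> G
Depth = number of edges = 1

Answer: 1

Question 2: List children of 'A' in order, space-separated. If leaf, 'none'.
Node A's children (from adjacency): (leaf)

Answer: none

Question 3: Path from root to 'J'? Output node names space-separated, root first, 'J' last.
Answer: D J

Derivation:
Walk down from root: D -> J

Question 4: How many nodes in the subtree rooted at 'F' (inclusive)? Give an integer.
Answer: 2

Derivation:
Subtree rooted at F contains: A, F
Count = 2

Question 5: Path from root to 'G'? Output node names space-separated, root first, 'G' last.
Answer: D G

Derivation:
Walk down from root: D -> G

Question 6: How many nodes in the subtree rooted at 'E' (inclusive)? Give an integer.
Subtree rooted at E contains: A, B, E, F
Count = 4

Answer: 4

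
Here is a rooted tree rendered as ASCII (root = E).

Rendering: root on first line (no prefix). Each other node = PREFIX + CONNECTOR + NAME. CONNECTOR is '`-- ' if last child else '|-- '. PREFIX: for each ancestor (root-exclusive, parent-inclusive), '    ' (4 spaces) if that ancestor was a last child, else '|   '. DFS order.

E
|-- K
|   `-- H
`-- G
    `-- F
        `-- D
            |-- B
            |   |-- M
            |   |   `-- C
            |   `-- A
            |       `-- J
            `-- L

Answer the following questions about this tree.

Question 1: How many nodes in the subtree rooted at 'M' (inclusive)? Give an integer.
Subtree rooted at M contains: C, M
Count = 2

Answer: 2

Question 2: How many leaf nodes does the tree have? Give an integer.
Answer: 4

Derivation:
Leaves (nodes with no children): C, H, J, L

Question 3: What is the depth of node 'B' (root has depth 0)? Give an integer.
Path from root to B: E -> G -> F -> D -> B
Depth = number of edges = 4

Answer: 4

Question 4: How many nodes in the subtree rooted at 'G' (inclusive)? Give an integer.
Subtree rooted at G contains: A, B, C, D, F, G, J, L, M
Count = 9

Answer: 9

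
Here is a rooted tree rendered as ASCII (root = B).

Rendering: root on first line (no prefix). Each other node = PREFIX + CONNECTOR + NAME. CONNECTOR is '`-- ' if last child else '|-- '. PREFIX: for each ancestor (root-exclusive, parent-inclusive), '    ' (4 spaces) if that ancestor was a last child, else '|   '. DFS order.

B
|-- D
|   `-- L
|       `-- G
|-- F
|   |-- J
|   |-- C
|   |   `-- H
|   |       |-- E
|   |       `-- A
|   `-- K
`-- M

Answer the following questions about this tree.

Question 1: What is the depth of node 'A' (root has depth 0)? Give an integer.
Path from root to A: B -> F -> C -> H -> A
Depth = number of edges = 4

Answer: 4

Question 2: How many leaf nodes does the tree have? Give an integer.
Answer: 6

Derivation:
Leaves (nodes with no children): A, E, G, J, K, M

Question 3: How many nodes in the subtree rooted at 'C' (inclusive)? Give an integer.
Subtree rooted at C contains: A, C, E, H
Count = 4

Answer: 4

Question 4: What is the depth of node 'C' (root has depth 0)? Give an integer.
Path from root to C: B -> F -> C
Depth = number of edges = 2

Answer: 2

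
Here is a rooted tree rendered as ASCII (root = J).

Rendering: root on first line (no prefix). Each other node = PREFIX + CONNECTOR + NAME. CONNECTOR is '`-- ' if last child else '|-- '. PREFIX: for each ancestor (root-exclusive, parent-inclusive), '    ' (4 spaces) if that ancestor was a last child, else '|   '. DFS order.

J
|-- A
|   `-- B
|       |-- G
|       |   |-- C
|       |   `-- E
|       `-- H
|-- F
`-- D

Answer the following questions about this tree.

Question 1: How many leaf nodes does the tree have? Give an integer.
Leaves (nodes with no children): C, D, E, F, H

Answer: 5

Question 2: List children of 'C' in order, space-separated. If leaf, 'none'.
Node C's children (from adjacency): (leaf)

Answer: none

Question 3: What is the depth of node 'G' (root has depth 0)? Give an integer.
Answer: 3

Derivation:
Path from root to G: J -> A -> B -> G
Depth = number of edges = 3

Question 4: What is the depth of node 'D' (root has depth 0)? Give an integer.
Answer: 1

Derivation:
Path from root to D: J -> D
Depth = number of edges = 1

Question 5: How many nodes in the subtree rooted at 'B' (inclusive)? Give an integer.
Answer: 5

Derivation:
Subtree rooted at B contains: B, C, E, G, H
Count = 5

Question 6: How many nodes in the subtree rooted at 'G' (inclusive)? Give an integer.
Answer: 3

Derivation:
Subtree rooted at G contains: C, E, G
Count = 3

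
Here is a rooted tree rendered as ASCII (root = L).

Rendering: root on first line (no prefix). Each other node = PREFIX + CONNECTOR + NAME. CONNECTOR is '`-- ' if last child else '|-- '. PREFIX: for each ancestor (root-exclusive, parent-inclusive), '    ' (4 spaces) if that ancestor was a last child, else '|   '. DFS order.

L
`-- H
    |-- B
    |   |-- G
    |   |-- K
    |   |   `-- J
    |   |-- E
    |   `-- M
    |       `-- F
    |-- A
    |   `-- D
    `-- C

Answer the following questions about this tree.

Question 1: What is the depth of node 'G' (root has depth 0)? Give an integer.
Path from root to G: L -> H -> B -> G
Depth = number of edges = 3

Answer: 3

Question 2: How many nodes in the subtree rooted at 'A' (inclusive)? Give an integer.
Subtree rooted at A contains: A, D
Count = 2

Answer: 2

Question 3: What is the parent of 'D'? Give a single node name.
Answer: A

Derivation:
Scan adjacency: D appears as child of A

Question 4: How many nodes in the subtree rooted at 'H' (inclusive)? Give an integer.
Answer: 11

Derivation:
Subtree rooted at H contains: A, B, C, D, E, F, G, H, J, K, M
Count = 11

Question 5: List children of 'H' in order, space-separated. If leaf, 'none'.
Answer: B A C

Derivation:
Node H's children (from adjacency): B, A, C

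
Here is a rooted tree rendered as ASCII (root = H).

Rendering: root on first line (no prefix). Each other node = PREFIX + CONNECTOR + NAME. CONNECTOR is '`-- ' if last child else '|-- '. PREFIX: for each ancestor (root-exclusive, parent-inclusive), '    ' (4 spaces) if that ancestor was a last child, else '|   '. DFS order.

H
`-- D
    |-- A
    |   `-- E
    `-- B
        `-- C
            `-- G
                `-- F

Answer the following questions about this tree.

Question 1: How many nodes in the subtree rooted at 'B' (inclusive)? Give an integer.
Answer: 4

Derivation:
Subtree rooted at B contains: B, C, F, G
Count = 4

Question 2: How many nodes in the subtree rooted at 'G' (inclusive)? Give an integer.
Answer: 2

Derivation:
Subtree rooted at G contains: F, G
Count = 2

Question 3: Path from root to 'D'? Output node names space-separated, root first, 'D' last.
Walk down from root: H -> D

Answer: H D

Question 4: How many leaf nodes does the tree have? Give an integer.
Leaves (nodes with no children): E, F

Answer: 2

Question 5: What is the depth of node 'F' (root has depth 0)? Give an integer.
Answer: 5

Derivation:
Path from root to F: H -> D -> B -> C -> G -> F
Depth = number of edges = 5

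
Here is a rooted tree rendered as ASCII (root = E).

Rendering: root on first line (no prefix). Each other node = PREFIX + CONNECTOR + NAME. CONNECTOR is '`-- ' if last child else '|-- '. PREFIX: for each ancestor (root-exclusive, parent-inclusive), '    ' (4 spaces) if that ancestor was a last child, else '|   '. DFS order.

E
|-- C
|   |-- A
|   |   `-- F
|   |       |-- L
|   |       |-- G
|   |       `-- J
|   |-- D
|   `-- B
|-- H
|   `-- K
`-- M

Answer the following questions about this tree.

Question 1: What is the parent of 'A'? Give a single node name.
Answer: C

Derivation:
Scan adjacency: A appears as child of C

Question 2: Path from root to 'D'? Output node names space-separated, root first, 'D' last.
Answer: E C D

Derivation:
Walk down from root: E -> C -> D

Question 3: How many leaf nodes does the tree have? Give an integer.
Leaves (nodes with no children): B, D, G, J, K, L, M

Answer: 7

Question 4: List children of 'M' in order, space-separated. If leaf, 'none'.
Node M's children (from adjacency): (leaf)

Answer: none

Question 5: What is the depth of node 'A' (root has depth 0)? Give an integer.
Path from root to A: E -> C -> A
Depth = number of edges = 2

Answer: 2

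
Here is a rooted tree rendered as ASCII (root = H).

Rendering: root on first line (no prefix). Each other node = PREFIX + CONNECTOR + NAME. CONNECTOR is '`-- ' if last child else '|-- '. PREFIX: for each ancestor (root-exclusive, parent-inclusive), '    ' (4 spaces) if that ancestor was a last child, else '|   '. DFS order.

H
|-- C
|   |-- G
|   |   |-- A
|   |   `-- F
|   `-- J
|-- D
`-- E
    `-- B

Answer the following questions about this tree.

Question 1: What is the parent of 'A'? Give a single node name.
Scan adjacency: A appears as child of G

Answer: G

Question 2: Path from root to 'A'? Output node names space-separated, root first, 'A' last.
Walk down from root: H -> C -> G -> A

Answer: H C G A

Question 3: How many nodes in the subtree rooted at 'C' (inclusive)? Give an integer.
Answer: 5

Derivation:
Subtree rooted at C contains: A, C, F, G, J
Count = 5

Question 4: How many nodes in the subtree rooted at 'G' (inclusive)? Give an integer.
Subtree rooted at G contains: A, F, G
Count = 3

Answer: 3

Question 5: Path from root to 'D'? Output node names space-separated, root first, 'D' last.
Walk down from root: H -> D

Answer: H D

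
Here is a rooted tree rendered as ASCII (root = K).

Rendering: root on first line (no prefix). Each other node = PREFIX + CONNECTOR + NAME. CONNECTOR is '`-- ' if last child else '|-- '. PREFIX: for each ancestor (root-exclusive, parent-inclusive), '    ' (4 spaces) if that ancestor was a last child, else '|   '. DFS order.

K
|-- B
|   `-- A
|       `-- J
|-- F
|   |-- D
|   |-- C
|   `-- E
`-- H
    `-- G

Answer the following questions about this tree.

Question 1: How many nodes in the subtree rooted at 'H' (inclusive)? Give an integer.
Subtree rooted at H contains: G, H
Count = 2

Answer: 2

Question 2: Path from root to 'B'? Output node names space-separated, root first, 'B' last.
Answer: K B

Derivation:
Walk down from root: K -> B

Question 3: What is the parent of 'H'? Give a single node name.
Scan adjacency: H appears as child of K

Answer: K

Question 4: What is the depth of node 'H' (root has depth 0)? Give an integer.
Answer: 1

Derivation:
Path from root to H: K -> H
Depth = number of edges = 1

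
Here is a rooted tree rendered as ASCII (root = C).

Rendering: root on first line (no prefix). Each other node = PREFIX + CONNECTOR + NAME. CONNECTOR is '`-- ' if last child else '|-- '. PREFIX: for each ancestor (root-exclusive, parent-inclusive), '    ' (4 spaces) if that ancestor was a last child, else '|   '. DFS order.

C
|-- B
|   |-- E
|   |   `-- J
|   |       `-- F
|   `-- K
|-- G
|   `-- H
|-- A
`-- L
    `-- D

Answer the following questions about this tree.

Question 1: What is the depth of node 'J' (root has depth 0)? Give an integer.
Answer: 3

Derivation:
Path from root to J: C -> B -> E -> J
Depth = number of edges = 3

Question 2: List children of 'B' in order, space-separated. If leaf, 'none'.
Node B's children (from adjacency): E, K

Answer: E K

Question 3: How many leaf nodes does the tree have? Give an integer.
Answer: 5

Derivation:
Leaves (nodes with no children): A, D, F, H, K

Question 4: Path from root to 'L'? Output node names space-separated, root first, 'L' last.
Answer: C L

Derivation:
Walk down from root: C -> L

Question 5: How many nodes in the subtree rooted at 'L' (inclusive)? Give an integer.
Subtree rooted at L contains: D, L
Count = 2

Answer: 2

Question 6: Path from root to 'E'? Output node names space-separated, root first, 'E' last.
Walk down from root: C -> B -> E

Answer: C B E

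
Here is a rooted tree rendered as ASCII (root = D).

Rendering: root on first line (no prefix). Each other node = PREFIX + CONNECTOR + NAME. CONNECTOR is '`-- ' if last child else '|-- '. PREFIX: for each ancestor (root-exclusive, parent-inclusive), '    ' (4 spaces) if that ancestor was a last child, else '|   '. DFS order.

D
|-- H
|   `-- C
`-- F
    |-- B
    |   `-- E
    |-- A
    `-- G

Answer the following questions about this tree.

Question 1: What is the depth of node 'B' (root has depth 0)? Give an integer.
Path from root to B: D -> F -> B
Depth = number of edges = 2

Answer: 2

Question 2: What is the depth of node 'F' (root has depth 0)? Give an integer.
Path from root to F: D -> F
Depth = number of edges = 1

Answer: 1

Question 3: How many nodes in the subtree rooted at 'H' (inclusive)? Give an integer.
Subtree rooted at H contains: C, H
Count = 2

Answer: 2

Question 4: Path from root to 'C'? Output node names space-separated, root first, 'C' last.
Walk down from root: D -> H -> C

Answer: D H C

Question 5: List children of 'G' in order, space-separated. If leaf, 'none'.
Answer: none

Derivation:
Node G's children (from adjacency): (leaf)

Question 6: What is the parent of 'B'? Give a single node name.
Answer: F

Derivation:
Scan adjacency: B appears as child of F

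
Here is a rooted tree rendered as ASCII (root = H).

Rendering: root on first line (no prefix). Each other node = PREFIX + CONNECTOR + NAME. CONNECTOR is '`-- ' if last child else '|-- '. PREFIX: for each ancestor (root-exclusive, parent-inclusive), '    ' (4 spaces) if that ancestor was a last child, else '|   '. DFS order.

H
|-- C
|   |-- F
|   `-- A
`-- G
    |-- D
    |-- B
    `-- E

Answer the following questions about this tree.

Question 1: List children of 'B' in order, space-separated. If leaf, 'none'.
Answer: none

Derivation:
Node B's children (from adjacency): (leaf)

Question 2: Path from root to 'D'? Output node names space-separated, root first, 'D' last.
Walk down from root: H -> G -> D

Answer: H G D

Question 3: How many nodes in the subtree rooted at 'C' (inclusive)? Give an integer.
Answer: 3

Derivation:
Subtree rooted at C contains: A, C, F
Count = 3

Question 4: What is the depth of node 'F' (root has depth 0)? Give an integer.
Answer: 2

Derivation:
Path from root to F: H -> C -> F
Depth = number of edges = 2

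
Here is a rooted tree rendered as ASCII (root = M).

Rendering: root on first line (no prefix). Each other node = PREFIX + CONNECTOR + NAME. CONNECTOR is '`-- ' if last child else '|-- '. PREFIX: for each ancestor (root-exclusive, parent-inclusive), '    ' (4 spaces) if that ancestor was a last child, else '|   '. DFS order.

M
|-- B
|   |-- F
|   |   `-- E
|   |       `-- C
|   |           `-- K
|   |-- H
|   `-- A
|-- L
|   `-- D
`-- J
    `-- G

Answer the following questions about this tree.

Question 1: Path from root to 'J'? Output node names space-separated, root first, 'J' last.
Answer: M J

Derivation:
Walk down from root: M -> J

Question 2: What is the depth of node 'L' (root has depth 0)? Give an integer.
Answer: 1

Derivation:
Path from root to L: M -> L
Depth = number of edges = 1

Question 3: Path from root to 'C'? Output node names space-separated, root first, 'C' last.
Answer: M B F E C

Derivation:
Walk down from root: M -> B -> F -> E -> C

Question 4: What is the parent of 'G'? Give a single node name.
Answer: J

Derivation:
Scan adjacency: G appears as child of J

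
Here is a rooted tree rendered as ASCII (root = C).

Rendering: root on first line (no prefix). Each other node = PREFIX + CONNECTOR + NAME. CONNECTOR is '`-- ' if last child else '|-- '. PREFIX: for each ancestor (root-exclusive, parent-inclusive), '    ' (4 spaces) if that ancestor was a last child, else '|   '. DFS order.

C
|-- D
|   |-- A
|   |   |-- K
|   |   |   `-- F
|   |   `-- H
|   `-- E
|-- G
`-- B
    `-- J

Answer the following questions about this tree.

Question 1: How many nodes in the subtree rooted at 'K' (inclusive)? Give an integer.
Answer: 2

Derivation:
Subtree rooted at K contains: F, K
Count = 2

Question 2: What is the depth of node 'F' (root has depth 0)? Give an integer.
Answer: 4

Derivation:
Path from root to F: C -> D -> A -> K -> F
Depth = number of edges = 4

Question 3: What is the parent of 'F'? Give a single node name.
Answer: K

Derivation:
Scan adjacency: F appears as child of K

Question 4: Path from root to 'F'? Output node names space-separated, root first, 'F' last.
Walk down from root: C -> D -> A -> K -> F

Answer: C D A K F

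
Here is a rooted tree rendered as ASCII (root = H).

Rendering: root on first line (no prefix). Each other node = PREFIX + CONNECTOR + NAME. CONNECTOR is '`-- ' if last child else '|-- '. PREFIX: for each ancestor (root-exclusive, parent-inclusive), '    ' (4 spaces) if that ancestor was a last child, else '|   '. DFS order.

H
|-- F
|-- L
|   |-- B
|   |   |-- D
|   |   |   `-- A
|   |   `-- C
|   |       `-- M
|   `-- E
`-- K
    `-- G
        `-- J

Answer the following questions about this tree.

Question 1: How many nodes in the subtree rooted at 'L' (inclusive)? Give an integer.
Subtree rooted at L contains: A, B, C, D, E, L, M
Count = 7

Answer: 7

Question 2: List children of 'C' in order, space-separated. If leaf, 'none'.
Node C's children (from adjacency): M

Answer: M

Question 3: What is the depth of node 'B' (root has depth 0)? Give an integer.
Path from root to B: H -> L -> B
Depth = number of edges = 2

Answer: 2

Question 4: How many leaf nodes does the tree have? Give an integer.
Leaves (nodes with no children): A, E, F, J, M

Answer: 5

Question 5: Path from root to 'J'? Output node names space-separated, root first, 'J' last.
Walk down from root: H -> K -> G -> J

Answer: H K G J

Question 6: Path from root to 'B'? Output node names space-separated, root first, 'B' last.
Answer: H L B

Derivation:
Walk down from root: H -> L -> B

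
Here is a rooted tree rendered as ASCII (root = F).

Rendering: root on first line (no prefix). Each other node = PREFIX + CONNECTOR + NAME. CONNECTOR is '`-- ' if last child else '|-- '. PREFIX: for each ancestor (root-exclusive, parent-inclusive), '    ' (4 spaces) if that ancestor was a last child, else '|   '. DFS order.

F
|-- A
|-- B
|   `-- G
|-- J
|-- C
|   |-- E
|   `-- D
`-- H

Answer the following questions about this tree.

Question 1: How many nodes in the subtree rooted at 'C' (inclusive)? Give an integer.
Subtree rooted at C contains: C, D, E
Count = 3

Answer: 3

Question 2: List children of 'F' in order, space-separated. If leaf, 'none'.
Answer: A B J C H

Derivation:
Node F's children (from adjacency): A, B, J, C, H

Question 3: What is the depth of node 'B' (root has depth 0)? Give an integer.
Answer: 1

Derivation:
Path from root to B: F -> B
Depth = number of edges = 1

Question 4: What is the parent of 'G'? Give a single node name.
Answer: B

Derivation:
Scan adjacency: G appears as child of B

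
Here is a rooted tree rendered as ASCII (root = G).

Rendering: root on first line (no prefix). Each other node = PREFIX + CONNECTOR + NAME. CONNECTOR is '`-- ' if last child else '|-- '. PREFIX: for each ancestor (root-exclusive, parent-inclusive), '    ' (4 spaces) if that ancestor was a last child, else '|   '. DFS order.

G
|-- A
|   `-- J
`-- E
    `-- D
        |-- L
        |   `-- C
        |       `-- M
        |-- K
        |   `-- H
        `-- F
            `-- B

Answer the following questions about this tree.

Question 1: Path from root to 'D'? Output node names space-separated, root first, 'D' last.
Answer: G E D

Derivation:
Walk down from root: G -> E -> D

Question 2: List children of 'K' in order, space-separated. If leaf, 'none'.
Answer: H

Derivation:
Node K's children (from adjacency): H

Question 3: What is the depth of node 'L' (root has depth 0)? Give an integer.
Path from root to L: G -> E -> D -> L
Depth = number of edges = 3

Answer: 3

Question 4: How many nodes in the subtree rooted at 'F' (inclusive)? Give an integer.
Answer: 2

Derivation:
Subtree rooted at F contains: B, F
Count = 2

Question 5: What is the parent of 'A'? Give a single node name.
Answer: G

Derivation:
Scan adjacency: A appears as child of G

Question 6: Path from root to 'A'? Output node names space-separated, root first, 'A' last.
Walk down from root: G -> A

Answer: G A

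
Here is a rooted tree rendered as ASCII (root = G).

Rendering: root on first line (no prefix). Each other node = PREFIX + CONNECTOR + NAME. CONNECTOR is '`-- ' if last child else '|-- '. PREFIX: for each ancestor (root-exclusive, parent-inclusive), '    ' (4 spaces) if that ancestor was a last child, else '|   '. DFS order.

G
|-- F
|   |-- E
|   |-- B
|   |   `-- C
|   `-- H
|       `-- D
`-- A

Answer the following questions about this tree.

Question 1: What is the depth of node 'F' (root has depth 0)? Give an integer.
Answer: 1

Derivation:
Path from root to F: G -> F
Depth = number of edges = 1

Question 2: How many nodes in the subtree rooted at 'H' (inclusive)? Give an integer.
Subtree rooted at H contains: D, H
Count = 2

Answer: 2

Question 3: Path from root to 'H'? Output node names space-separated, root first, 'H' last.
Walk down from root: G -> F -> H

Answer: G F H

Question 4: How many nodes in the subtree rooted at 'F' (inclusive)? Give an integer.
Answer: 6

Derivation:
Subtree rooted at F contains: B, C, D, E, F, H
Count = 6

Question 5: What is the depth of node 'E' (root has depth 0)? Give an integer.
Answer: 2

Derivation:
Path from root to E: G -> F -> E
Depth = number of edges = 2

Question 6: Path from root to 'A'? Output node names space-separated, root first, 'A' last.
Walk down from root: G -> A

Answer: G A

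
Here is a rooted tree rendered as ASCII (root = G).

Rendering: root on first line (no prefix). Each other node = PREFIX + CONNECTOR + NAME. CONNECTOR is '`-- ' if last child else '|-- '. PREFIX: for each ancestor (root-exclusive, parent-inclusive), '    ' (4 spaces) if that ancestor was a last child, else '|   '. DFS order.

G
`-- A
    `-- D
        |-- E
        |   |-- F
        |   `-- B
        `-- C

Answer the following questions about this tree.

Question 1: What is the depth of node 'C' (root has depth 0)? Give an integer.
Path from root to C: G -> A -> D -> C
Depth = number of edges = 3

Answer: 3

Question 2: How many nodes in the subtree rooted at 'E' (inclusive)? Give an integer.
Subtree rooted at E contains: B, E, F
Count = 3

Answer: 3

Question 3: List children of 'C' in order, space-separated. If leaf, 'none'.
Answer: none

Derivation:
Node C's children (from adjacency): (leaf)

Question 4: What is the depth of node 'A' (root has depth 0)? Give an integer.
Answer: 1

Derivation:
Path from root to A: G -> A
Depth = number of edges = 1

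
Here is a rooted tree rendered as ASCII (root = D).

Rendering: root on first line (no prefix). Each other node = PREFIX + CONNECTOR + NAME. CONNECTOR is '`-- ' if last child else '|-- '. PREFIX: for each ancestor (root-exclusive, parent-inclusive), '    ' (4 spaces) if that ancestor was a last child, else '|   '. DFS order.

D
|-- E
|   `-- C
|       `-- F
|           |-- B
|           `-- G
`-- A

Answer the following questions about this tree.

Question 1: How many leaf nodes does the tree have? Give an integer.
Leaves (nodes with no children): A, B, G

Answer: 3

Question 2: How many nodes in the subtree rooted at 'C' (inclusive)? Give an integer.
Subtree rooted at C contains: B, C, F, G
Count = 4

Answer: 4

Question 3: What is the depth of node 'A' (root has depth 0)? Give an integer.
Path from root to A: D -> A
Depth = number of edges = 1

Answer: 1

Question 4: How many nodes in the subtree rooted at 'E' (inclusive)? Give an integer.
Answer: 5

Derivation:
Subtree rooted at E contains: B, C, E, F, G
Count = 5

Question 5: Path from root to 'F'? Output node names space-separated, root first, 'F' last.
Answer: D E C F

Derivation:
Walk down from root: D -> E -> C -> F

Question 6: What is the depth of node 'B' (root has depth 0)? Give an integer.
Answer: 4

Derivation:
Path from root to B: D -> E -> C -> F -> B
Depth = number of edges = 4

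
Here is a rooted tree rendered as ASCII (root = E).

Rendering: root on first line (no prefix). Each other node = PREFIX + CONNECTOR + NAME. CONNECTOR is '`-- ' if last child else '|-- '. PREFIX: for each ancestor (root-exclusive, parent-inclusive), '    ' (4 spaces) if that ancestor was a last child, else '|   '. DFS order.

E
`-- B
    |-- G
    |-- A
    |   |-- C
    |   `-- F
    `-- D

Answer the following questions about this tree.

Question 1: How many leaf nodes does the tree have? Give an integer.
Answer: 4

Derivation:
Leaves (nodes with no children): C, D, F, G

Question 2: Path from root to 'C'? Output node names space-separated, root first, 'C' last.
Answer: E B A C

Derivation:
Walk down from root: E -> B -> A -> C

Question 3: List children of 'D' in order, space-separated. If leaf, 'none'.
Node D's children (from adjacency): (leaf)

Answer: none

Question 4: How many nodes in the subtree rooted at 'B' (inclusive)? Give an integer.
Answer: 6

Derivation:
Subtree rooted at B contains: A, B, C, D, F, G
Count = 6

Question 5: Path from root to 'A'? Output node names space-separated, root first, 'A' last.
Walk down from root: E -> B -> A

Answer: E B A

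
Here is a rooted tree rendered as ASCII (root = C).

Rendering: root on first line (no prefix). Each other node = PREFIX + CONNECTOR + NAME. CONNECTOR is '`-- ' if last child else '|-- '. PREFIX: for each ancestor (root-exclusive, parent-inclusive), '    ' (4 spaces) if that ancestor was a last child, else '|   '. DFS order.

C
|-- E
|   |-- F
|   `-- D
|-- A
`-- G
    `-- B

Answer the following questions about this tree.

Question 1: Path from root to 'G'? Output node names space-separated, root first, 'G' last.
Answer: C G

Derivation:
Walk down from root: C -> G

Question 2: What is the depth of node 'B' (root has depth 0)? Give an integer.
Path from root to B: C -> G -> B
Depth = number of edges = 2

Answer: 2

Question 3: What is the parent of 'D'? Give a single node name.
Scan adjacency: D appears as child of E

Answer: E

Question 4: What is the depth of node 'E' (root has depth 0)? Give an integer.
Path from root to E: C -> E
Depth = number of edges = 1

Answer: 1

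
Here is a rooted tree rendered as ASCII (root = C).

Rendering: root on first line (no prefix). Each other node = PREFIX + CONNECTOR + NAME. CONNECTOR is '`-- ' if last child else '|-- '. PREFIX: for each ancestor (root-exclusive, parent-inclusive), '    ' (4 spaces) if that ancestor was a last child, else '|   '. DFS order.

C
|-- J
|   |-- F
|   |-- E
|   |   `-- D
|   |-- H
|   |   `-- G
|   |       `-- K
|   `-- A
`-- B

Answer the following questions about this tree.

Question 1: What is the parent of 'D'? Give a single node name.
Scan adjacency: D appears as child of E

Answer: E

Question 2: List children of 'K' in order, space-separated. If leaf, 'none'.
Answer: none

Derivation:
Node K's children (from adjacency): (leaf)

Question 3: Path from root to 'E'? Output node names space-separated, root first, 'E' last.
Answer: C J E

Derivation:
Walk down from root: C -> J -> E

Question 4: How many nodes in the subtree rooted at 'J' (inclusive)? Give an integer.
Subtree rooted at J contains: A, D, E, F, G, H, J, K
Count = 8

Answer: 8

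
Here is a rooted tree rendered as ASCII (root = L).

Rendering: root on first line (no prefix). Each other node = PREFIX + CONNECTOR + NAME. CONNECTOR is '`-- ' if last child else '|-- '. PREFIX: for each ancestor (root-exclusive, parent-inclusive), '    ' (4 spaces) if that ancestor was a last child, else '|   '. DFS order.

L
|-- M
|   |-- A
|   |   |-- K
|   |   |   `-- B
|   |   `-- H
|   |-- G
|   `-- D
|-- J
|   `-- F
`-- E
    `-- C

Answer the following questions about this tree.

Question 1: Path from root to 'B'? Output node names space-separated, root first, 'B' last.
Walk down from root: L -> M -> A -> K -> B

Answer: L M A K B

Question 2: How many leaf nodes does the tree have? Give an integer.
Answer: 6

Derivation:
Leaves (nodes with no children): B, C, D, F, G, H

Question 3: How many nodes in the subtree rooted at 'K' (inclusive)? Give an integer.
Answer: 2

Derivation:
Subtree rooted at K contains: B, K
Count = 2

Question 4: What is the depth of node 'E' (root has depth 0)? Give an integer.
Path from root to E: L -> E
Depth = number of edges = 1

Answer: 1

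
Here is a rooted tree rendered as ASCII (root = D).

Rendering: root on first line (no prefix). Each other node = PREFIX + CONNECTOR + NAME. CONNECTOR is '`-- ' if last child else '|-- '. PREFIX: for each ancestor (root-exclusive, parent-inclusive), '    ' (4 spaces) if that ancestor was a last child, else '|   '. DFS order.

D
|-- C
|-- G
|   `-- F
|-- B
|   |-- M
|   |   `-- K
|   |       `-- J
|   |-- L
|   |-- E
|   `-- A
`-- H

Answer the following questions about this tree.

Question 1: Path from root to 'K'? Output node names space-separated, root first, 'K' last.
Answer: D B M K

Derivation:
Walk down from root: D -> B -> M -> K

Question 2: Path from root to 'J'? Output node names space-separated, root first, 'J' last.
Walk down from root: D -> B -> M -> K -> J

Answer: D B M K J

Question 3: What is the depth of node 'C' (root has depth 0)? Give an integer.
Answer: 1

Derivation:
Path from root to C: D -> C
Depth = number of edges = 1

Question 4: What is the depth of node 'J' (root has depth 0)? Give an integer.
Path from root to J: D -> B -> M -> K -> J
Depth = number of edges = 4

Answer: 4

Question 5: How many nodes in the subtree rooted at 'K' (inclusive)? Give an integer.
Answer: 2

Derivation:
Subtree rooted at K contains: J, K
Count = 2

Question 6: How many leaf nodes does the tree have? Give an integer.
Leaves (nodes with no children): A, C, E, F, H, J, L

Answer: 7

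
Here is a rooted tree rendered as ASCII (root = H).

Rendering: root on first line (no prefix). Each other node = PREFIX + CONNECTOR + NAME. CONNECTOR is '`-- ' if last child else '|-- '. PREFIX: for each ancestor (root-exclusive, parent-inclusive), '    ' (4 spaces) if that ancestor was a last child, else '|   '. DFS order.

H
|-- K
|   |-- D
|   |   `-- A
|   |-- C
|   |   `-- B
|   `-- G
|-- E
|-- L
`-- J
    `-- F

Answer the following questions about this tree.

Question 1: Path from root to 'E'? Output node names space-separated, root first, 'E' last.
Walk down from root: H -> E

Answer: H E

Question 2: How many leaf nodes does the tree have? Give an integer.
Leaves (nodes with no children): A, B, E, F, G, L

Answer: 6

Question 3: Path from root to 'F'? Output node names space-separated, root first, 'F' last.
Answer: H J F

Derivation:
Walk down from root: H -> J -> F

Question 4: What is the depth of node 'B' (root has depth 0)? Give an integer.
Path from root to B: H -> K -> C -> B
Depth = number of edges = 3

Answer: 3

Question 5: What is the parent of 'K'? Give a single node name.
Answer: H

Derivation:
Scan adjacency: K appears as child of H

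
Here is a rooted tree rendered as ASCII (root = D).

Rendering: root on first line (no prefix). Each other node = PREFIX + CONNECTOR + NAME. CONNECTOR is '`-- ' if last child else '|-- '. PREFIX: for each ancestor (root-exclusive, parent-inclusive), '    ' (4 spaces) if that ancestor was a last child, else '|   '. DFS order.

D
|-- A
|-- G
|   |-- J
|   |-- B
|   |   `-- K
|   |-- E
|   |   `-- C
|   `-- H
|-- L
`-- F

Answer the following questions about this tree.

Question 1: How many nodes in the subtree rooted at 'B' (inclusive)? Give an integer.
Subtree rooted at B contains: B, K
Count = 2

Answer: 2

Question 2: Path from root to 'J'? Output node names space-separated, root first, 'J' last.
Answer: D G J

Derivation:
Walk down from root: D -> G -> J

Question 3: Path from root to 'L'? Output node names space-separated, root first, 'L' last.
Walk down from root: D -> L

Answer: D L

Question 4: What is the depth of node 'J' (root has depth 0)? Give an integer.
Answer: 2

Derivation:
Path from root to J: D -> G -> J
Depth = number of edges = 2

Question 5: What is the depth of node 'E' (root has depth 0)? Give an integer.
Answer: 2

Derivation:
Path from root to E: D -> G -> E
Depth = number of edges = 2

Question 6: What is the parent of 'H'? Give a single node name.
Answer: G

Derivation:
Scan adjacency: H appears as child of G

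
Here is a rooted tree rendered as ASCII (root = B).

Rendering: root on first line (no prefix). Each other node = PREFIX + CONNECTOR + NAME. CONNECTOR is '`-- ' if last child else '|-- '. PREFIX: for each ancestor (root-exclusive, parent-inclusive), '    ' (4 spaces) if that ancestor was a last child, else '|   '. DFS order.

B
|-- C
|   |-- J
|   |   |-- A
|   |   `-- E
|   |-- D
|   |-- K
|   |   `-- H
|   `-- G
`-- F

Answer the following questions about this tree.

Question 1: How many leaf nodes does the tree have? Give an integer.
Leaves (nodes with no children): A, D, E, F, G, H

Answer: 6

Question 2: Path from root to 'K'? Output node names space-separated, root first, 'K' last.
Walk down from root: B -> C -> K

Answer: B C K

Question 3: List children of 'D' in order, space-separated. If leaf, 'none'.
Answer: none

Derivation:
Node D's children (from adjacency): (leaf)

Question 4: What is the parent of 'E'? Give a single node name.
Scan adjacency: E appears as child of J

Answer: J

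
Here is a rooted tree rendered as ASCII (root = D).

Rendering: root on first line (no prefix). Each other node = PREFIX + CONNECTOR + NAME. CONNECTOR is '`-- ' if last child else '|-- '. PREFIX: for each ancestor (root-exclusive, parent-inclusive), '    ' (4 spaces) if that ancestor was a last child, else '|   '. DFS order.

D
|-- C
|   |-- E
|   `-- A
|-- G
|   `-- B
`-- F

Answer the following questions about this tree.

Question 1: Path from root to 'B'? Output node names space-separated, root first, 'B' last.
Answer: D G B

Derivation:
Walk down from root: D -> G -> B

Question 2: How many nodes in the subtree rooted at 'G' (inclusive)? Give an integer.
Answer: 2

Derivation:
Subtree rooted at G contains: B, G
Count = 2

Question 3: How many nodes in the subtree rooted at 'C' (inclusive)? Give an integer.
Answer: 3

Derivation:
Subtree rooted at C contains: A, C, E
Count = 3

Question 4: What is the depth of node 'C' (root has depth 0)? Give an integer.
Answer: 1

Derivation:
Path from root to C: D -> C
Depth = number of edges = 1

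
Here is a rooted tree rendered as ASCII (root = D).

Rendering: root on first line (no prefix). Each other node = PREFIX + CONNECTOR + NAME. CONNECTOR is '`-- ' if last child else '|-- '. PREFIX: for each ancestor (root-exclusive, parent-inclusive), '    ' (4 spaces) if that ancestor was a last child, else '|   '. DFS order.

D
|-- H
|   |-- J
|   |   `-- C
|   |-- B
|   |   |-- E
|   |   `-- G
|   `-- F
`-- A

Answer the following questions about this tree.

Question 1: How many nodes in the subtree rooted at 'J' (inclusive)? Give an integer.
Answer: 2

Derivation:
Subtree rooted at J contains: C, J
Count = 2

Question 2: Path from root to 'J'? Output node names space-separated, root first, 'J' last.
Answer: D H J

Derivation:
Walk down from root: D -> H -> J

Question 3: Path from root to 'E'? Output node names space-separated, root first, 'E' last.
Answer: D H B E

Derivation:
Walk down from root: D -> H -> B -> E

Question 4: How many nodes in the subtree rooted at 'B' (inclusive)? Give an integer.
Subtree rooted at B contains: B, E, G
Count = 3

Answer: 3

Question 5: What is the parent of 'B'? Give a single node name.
Scan adjacency: B appears as child of H

Answer: H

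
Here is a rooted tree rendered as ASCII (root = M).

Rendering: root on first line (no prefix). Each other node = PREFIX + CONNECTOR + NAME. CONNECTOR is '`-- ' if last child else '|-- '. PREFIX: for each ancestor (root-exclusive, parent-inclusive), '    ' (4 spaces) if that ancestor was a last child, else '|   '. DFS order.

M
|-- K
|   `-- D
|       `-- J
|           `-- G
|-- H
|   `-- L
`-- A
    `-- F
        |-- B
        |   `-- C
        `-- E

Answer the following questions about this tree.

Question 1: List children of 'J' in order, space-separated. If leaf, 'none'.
Node J's children (from adjacency): G

Answer: G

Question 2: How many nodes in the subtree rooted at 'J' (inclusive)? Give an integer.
Answer: 2

Derivation:
Subtree rooted at J contains: G, J
Count = 2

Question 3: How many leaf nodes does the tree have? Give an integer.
Leaves (nodes with no children): C, E, G, L

Answer: 4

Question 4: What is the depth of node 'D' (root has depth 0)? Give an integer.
Path from root to D: M -> K -> D
Depth = number of edges = 2

Answer: 2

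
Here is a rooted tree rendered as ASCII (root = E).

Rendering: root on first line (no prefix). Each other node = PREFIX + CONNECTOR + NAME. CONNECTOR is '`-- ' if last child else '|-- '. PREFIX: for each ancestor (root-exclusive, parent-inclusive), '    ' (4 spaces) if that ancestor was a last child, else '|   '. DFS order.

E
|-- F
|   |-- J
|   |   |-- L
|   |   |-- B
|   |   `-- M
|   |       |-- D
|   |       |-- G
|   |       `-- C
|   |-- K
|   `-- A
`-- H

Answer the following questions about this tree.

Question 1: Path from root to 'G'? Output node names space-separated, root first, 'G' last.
Walk down from root: E -> F -> J -> M -> G

Answer: E F J M G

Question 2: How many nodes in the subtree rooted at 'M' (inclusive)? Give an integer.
Answer: 4

Derivation:
Subtree rooted at M contains: C, D, G, M
Count = 4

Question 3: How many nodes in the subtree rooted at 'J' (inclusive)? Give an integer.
Subtree rooted at J contains: B, C, D, G, J, L, M
Count = 7

Answer: 7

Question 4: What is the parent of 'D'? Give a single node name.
Answer: M

Derivation:
Scan adjacency: D appears as child of M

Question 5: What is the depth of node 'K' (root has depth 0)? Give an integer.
Answer: 2

Derivation:
Path from root to K: E -> F -> K
Depth = number of edges = 2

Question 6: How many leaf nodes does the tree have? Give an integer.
Answer: 8

Derivation:
Leaves (nodes with no children): A, B, C, D, G, H, K, L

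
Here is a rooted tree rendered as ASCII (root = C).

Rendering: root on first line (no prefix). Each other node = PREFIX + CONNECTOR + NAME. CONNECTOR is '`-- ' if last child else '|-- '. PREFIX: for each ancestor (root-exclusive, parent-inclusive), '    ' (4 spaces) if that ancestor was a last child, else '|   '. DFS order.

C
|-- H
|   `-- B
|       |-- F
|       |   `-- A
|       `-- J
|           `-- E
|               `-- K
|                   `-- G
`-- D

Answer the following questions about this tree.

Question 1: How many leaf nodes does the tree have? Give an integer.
Answer: 3

Derivation:
Leaves (nodes with no children): A, D, G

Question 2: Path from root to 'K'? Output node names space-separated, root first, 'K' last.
Answer: C H B J E K

Derivation:
Walk down from root: C -> H -> B -> J -> E -> K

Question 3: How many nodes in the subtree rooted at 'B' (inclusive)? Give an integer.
Subtree rooted at B contains: A, B, E, F, G, J, K
Count = 7

Answer: 7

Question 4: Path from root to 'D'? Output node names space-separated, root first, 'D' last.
Answer: C D

Derivation:
Walk down from root: C -> D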